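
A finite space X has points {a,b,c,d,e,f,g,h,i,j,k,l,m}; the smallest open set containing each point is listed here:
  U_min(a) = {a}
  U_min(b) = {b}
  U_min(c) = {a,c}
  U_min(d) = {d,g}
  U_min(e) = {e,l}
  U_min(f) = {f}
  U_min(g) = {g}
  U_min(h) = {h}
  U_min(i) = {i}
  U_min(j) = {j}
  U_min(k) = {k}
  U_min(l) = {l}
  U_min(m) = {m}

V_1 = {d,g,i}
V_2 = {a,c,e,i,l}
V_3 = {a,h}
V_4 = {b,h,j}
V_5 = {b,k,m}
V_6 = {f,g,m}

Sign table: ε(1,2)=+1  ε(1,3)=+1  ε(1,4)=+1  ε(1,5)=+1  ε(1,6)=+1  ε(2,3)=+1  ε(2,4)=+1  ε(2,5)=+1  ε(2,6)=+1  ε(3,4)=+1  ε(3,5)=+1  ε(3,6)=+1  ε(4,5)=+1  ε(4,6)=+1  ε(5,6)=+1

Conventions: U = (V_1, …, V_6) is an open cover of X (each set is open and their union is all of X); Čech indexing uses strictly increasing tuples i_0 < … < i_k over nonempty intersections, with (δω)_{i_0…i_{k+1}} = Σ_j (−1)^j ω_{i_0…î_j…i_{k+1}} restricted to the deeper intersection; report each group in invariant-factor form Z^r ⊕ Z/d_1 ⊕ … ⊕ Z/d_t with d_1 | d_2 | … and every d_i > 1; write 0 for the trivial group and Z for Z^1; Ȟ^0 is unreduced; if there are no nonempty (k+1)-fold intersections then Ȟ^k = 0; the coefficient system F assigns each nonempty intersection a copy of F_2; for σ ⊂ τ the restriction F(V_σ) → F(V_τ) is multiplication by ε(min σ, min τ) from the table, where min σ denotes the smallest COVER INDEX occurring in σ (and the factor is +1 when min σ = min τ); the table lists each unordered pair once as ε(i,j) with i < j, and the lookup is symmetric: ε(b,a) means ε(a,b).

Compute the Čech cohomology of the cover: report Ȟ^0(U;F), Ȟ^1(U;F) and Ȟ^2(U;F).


Ȟ^0 = Z/2,  Ȟ^1 = Z/2,  Ȟ^2 = 0

nonempty intersections:
  V12={i} V16={g} V23={a} V34={h} V45={b} V56={m}
C dims 6,6; δ0: rk_F2 5
Ȟ^0: (6−5)−0=1 ⇒ Z/2
Ȟ^1: (6−0)−5=1 ⇒ Z/2
Ȟ^2: (0−0)−0=0 ⇒ 0


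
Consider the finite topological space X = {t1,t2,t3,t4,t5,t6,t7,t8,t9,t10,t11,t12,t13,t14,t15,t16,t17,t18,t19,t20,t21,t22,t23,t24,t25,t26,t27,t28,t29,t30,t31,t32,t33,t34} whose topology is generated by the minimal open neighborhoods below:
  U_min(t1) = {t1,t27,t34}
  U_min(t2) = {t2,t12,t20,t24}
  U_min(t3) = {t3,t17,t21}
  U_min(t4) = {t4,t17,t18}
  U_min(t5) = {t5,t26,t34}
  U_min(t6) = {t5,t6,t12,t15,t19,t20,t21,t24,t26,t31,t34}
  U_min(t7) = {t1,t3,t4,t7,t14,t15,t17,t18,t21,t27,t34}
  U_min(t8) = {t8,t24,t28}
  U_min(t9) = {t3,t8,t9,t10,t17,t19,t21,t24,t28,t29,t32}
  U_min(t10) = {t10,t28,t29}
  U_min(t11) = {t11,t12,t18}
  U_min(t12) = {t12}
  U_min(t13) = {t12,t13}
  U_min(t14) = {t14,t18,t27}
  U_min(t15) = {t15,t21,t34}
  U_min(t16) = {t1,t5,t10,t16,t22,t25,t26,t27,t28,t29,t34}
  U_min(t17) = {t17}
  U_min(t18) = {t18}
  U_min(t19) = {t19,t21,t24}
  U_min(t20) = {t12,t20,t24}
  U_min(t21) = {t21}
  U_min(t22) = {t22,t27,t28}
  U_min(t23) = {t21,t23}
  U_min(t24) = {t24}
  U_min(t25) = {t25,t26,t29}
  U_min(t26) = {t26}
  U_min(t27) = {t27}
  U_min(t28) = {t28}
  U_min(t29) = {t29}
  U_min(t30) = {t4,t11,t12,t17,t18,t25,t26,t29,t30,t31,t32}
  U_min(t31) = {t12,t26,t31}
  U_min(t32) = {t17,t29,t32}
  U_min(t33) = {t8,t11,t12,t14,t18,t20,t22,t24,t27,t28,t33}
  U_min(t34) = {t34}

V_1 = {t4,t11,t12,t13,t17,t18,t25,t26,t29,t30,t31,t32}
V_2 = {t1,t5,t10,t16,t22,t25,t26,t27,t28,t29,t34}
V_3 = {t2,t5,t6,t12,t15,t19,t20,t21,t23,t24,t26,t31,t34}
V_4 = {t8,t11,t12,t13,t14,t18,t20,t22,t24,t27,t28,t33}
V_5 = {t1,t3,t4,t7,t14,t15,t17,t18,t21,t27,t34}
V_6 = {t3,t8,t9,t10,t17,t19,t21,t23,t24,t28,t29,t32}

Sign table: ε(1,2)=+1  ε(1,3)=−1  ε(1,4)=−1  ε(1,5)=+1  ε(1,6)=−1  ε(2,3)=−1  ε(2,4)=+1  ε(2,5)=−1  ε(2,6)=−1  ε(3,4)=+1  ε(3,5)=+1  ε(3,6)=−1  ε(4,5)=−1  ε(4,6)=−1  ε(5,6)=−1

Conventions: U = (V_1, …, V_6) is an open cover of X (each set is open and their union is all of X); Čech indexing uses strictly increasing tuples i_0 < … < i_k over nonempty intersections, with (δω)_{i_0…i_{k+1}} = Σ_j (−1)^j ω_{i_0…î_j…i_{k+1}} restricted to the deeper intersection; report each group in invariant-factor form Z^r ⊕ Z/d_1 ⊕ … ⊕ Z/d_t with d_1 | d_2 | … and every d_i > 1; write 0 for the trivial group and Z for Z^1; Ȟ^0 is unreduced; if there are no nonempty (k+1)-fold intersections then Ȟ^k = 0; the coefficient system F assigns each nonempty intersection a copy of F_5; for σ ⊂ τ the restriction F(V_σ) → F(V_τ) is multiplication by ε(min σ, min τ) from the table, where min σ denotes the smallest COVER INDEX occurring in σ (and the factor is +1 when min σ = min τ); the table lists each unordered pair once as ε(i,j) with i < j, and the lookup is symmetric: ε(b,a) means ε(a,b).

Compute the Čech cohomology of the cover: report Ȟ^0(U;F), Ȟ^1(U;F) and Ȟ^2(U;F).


Ȟ^0(U;F) ≅ 0, Ȟ^1(U;F) ≅ 0, Ȟ^2(U;F) ≅ Z/5

nonempty overlaps:
  V12={t25,t26,t29} V13={t12,t26,t31} V14={t11,t12,t13,t18} V15={t4,t17,t18} V16={t17,t29,t32} V23={t5,t26,t34} V24={t22,t27,t28} V25={t1,t27,t34} V26={t10,t28,t29} V34={t12,t20,t24} V35={t15,t21,t34} V36={t19,t21,t23,t24} V45={t14,t18,t27} V46={t8,t24,t28} V56={t3,t17,t21}
  V123={t26} V126={t29} V134={t12} V145={t18} V156={t17} V235={t34} V245={t27} V246={t28} V346={t24} V356={t21}
C dims 6,15,10; δ0: rk_F5 6; δ1: rk_F5 9
degree 0: 6−6−0 = 0 → Ȟ^0 ≅ 0
degree 1: 15−9−6 = 0 → Ȟ^1 ≅ 0
degree 2: 10−0−9 = 1 → Ȟ^2 ≅ Z/5


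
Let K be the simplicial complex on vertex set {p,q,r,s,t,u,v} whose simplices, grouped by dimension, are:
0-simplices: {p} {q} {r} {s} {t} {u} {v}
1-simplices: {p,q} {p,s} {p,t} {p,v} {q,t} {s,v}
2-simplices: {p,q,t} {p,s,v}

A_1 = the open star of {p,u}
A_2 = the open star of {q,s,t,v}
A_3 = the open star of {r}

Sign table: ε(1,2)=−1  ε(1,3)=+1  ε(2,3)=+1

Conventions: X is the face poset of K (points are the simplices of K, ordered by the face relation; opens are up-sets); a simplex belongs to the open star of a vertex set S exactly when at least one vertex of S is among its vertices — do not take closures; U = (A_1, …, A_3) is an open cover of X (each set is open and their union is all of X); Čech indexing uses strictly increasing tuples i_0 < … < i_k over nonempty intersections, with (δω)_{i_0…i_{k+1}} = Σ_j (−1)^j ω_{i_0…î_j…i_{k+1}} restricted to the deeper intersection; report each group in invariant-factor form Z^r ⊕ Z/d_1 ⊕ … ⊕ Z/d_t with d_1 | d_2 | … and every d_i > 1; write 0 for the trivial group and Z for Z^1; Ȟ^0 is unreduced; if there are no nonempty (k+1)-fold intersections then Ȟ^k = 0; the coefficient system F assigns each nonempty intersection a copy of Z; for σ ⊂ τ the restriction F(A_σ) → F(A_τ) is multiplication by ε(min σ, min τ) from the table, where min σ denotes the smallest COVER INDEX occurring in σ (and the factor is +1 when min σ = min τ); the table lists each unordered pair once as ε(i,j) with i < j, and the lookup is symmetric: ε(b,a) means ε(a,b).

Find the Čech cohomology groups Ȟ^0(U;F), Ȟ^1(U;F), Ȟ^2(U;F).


Ȟ^0 ≅ Z^2,  Ȟ^1 ≅ 0,  Ȟ^2 ≅ 0

cover nerve:
  A1={{p},{u},{p,q},{p,s},{p,t},{p,v},{p,q,t},{p,s,v}} A2={{q},{s},{t},{v},{p,q},{p,s},{p,t},{p,v},{q,t},{s,v},{p,q,t},{p,s,v}} A3={{r}}
  A12={{p,q},{p,s},{p,t},{p,v},{p,q,t},{p,s,v}}
C dims 3,1; δ0: rk 1, SNF 1^1
Ȟ^0: (3−1)−0=2 ⇒ Z^2
Ȟ^1: (1−0)−1=0 ⇒ 0
Ȟ^2: (0−0)−0=0 ⇒ 0


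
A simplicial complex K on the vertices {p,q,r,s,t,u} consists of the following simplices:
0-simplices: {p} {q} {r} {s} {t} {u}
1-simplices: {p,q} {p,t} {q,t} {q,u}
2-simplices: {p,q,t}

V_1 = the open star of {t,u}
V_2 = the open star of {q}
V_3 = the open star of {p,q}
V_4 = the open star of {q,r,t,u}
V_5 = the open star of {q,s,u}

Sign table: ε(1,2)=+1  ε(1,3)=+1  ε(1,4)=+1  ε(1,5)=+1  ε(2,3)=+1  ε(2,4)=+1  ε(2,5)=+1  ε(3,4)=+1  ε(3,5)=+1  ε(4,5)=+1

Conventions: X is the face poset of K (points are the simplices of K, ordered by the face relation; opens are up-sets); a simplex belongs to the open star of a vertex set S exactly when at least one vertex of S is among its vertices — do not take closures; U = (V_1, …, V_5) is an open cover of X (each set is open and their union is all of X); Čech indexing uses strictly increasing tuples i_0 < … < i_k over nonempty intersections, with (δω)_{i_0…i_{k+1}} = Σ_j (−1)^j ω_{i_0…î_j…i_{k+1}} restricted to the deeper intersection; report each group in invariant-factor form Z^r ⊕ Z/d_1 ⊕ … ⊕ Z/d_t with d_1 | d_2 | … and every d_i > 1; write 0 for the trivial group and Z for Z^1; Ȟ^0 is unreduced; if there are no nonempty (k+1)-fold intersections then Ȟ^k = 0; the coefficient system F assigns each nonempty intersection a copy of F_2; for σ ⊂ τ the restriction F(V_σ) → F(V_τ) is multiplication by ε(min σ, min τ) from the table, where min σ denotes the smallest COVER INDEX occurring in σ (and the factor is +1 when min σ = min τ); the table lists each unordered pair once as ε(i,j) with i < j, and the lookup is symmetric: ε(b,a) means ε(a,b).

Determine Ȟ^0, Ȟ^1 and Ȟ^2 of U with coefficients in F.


nerve of the cover:
  V1={{t},{u},{p,t},{q,t},{q,u},{p,q,t}} V2={{q},{p,q},{q,t},{q,u},{p,q,t}} V3={{p},{q},{p,q},{p,t},{q,t},{q,u},{p,q,t}} V4={{q},{r},{t},{u},{p,q},{p,t},{q,t},{q,u},{p,q,t}} V5={{q},{s},{u},{p,q},{q,t},{q,u},{p,q,t}}
  V12={{q,t},{q,u},{p,q,t}} V13={{p,t},{q,t},{q,u},{p,q,t}} V14={{t},{u},{p,t},{q,t},{q,u},{p,q,t}} V15={{u},{q,t},{q,u},{p,q,t}} V23={{q},{p,q},{q,t},{q,u},{p,q,t}} V24={{q},{p,q},{q,t},{q,u},{p,q,t}} V25={{q},{p,q},{q,t},{q,u},{p,q,t}} V34={{q},{p,q},{p,t},{q,t},{q,u},{p,q,t}} V35={{q},{p,q},{q,t},{q,u},{p,q,t}} V45={{q},{u},{p,q},{q,t},{q,u},{p,q,t}}
  V123={{q,t},{q,u},{p,q,t}} V124={{q,t},{q,u},{p,q,t}} V125={{q,t},{q,u},{p,q,t}} V134={{p,t},{q,t},{q,u},{p,q,t}} V135={{q,t},{q,u},{p,q,t}} V145={{u},{q,t},{q,u},{p,q,t}} V234={{q},{p,q},{q,t},{q,u},{p,q,t}} V235={{q},{p,q},{q,t},{q,u},{p,q,t}} V245={{q},{p,q},{q,t},{q,u},{p,q,t}} V345={{q},{p,q},{q,t},{q,u},{p,q,t}}
  V1234={{q,t},{q,u},{p,q,t}} V1235={{q,t},{q,u},{p,q,t}} V1245={{q,t},{q,u},{p,q,t}} V1345={{q,t},{q,u},{p,q,t}} V2345={{q},{p,q},{q,t},{q,u},{p,q,t}}
  V12345={{q,t},{q,u},{p,q,t}}
C dims 5,10,10,5; δ0: rk_F2 4; δ1: rk_F2 6; δ2: rk_F2 4
Ȟ^0 = (5 − 4) − 0 = 1, so Ȟ^0 ≅ Z/2
Ȟ^1 = (10 − 6) − 4 = 0, so Ȟ^1 ≅ 0
Ȟ^2 = (10 − 4) − 6 = 0, so Ȟ^2 ≅ 0

Ȟ^0(U;F) ≅ Z/2, Ȟ^1(U;F) ≅ 0, Ȟ^2(U;F) ≅ 0


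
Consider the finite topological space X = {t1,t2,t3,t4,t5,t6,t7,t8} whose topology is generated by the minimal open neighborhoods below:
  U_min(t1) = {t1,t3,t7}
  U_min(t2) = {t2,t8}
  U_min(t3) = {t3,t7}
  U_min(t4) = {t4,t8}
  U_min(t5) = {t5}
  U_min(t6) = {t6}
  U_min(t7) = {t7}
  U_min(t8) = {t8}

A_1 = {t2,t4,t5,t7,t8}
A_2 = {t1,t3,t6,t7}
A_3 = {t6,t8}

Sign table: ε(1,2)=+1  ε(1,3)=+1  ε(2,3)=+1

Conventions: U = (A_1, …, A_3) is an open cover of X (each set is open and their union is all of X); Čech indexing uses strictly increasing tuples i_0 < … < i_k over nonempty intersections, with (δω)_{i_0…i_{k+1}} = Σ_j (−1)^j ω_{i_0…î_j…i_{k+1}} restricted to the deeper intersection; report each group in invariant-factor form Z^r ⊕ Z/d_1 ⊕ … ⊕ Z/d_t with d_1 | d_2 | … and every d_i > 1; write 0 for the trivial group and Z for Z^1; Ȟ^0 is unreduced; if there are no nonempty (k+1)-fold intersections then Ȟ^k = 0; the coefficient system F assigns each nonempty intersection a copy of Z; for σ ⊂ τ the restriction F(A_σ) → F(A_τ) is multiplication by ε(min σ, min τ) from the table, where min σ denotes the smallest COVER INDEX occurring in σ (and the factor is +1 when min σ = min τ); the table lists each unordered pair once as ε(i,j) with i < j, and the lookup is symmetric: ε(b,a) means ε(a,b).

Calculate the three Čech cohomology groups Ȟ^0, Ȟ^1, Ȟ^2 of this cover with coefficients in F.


nerve of the cover:
  A12={t7} A13={t8} A23={t6}
C dims 3,3; δ0: rk 2, SNF 1^2
Ȟ^0 = (3 − 2) − 0 = 1, so Ȟ^0 ≅ Z
Ȟ^1 = (3 − 0) − 2 = 1, so Ȟ^1 ≅ Z
Ȟ^2 = (0 − 0) − 0 = 0, so Ȟ^2 ≅ 0

Ȟ^0 = Z, Ȟ^1 = Z and Ȟ^2 = 0


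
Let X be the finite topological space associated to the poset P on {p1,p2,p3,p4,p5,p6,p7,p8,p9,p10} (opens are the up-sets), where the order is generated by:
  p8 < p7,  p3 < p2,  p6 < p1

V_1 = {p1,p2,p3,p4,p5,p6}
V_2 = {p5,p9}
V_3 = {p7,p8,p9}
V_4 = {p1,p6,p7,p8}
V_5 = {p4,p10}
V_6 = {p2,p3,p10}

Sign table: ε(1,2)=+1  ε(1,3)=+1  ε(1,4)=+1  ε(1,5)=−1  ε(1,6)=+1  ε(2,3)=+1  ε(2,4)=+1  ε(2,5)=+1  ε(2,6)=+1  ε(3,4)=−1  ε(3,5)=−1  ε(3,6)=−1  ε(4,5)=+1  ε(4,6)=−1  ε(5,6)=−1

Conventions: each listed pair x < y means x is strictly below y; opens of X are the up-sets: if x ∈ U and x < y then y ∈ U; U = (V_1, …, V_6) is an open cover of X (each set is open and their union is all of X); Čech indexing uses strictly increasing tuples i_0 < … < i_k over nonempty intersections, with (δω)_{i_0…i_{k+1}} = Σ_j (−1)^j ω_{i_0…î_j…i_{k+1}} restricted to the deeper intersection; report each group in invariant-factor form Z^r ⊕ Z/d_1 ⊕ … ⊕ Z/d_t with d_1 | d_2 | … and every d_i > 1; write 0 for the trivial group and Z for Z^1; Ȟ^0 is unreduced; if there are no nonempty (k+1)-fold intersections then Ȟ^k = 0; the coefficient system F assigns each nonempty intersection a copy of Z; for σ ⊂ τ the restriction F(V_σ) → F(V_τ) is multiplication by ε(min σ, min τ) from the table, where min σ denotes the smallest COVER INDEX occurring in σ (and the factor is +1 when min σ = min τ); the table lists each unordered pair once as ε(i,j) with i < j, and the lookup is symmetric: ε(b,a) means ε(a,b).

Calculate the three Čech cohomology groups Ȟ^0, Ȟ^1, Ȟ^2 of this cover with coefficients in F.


Ȟ^0 ≅ 0, Ȟ^1 ≅ Z ⊕ Z/2 and Ȟ^2 ≅ 0

nerve simplices:
  V12={p5} V14={p1,p6} V15={p4} V16={p2,p3} V23={p9} V34={p7,p8} V56={p10}
C dims 6,7; δ0: rk 6, SNF 1^5·2
degree 0: 6−6−0 = 0 → Ȟ^0 ≅ 0
degree 1: 7−0−6 = 1 plus torsion [2] → Ȟ^1 ≅ Z ⊕ Z/2
degree 2: 0−0−0 = 0 → Ȟ^2 ≅ 0


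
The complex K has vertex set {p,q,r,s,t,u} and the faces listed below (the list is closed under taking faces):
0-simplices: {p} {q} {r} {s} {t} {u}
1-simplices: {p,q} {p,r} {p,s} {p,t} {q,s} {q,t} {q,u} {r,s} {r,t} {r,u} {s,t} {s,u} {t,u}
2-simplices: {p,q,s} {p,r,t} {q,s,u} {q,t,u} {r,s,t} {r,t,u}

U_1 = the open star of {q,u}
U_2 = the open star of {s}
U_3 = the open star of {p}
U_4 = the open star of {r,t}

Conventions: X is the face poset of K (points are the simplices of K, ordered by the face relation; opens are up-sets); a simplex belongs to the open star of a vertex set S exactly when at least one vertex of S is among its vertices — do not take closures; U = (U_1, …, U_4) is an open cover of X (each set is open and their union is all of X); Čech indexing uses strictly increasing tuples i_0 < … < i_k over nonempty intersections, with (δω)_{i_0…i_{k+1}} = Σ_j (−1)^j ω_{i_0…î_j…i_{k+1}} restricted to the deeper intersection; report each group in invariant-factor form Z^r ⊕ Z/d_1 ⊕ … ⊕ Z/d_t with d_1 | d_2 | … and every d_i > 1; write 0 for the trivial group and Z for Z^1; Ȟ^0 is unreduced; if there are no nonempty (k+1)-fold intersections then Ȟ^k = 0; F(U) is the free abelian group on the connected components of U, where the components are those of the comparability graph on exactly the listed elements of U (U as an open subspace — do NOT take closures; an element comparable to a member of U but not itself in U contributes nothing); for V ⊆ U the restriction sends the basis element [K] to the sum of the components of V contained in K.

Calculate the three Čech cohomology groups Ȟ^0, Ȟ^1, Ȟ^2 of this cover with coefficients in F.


nerve simplices:
  U1={{q},{u},{p,q},{q,s},{q,t},{q,u},{r,u},{s,u},{t,u},{p,q,s},{q,s,u},{q,t,u},{r,t,u}} U2={{s},{p,s},{q,s},{r,s},{s,t},{s,u},{p,q,s},{q,s,u},{r,s,t}} U3={{p},{p,q},{p,r},{p,s},{p,t},{p,q,s},{p,r,t}} U4={{r},{t},{p,r},{p,t},{q,t},{r,s},{r,t},{r,u},{s,t},{t,u},{p,r,t},{q,t,u},{r,s,t},{r,t,u}}
  U12={{q,s},{s,u},{p,q,s},{q,s,u}} U13={{p,q},{p,q,s}} U14={{q,t},{r,u},{t,u},{q,t,u},{r,t,u}} U23={{p,s},{p,q,s}} U24={{r,s},{s,t},{r,s,t}} U34={{p,r},{p,t},{p,r,t}}
  U123={{p,q,s}}
components per intersection:
  U1: {{q},{u},{p,q},{q,s},{q,t},{q,u},{r,u},{s,u},{t,u},{p,q,s},{q,s,u},{q,t,u},{r,t,u}}
  U2: {{s},{p,s},{q,s},{r,s},{s,t},{s,u},{p,q,s},{q,s,u},{r,s,t}}
  U3: {{p},{p,q},{p,r},{p,s},{p,t},{p,q,s},{p,r,t}}
  U4: {{r},{t},{p,r},{p,t},{q,t},{r,s},{r,t},{r,u},{s,t},{t,u},{p,r,t},{q,t,u},{r,s,t},{r,t,u}}
  U12: {{q,s},{s,u},{p,q,s},{q,s,u}}
  U13: {{p,q},{p,q,s}}
  U14: {{q,t},{r,u},{t,u},{q,t,u},{r,t,u}}
  U23: {{p,s},{p,q,s}}
  U24: {{r,s},{s,t},{r,s,t}}
  U34: {{p,r},{p,t},{p,r,t}}
  U123: {{p,q,s}}
C dims 4,6,1; δ0: rk 3, SNF 1^3; δ1: rk 1, SNF 1^1
degree 0: 4−3−0 = 1 → Ȟ^0 ≅ Z
degree 1: 6−1−3 = 2 → Ȟ^1 ≅ Z^2
degree 2: 1−0−1 = 0 → Ȟ^2 ≅ 0

Ȟ^0(U;F) ≅ Z,  Ȟ^1(U;F) ≅ Z^2,  Ȟ^2(U;F) ≅ 0


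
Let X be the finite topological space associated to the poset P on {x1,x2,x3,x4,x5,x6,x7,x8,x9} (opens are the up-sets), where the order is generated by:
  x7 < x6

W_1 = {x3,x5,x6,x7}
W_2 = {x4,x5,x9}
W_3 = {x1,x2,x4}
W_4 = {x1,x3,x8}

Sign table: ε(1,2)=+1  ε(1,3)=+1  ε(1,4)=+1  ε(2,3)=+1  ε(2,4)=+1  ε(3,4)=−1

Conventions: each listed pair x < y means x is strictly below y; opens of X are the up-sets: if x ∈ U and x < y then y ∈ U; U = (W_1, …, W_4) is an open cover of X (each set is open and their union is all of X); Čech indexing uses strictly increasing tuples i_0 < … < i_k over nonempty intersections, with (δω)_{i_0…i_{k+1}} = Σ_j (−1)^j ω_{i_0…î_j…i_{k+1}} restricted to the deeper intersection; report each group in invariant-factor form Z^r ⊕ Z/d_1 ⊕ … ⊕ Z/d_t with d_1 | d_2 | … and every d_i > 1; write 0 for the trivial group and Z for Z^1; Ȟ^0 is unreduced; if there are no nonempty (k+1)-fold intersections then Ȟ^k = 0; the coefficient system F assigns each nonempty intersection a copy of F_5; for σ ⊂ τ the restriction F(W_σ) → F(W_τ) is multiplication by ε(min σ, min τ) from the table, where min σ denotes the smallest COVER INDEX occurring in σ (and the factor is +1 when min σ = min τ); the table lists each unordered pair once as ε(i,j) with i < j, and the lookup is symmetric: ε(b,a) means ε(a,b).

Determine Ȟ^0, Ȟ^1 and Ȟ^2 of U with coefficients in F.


Ȟ^0 ≅ 0, Ȟ^1 ≅ 0, Ȟ^2 ≅ 0

cover nerve:
  W12={x5} W14={x3} W23={x4} W34={x1}
C dims 4,4; δ0: rk_F5 4
Ȟ^0: (4−4)−0=0 ⇒ 0
Ȟ^1: (4−0)−4=0 ⇒ 0
Ȟ^2: (0−0)−0=0 ⇒ 0


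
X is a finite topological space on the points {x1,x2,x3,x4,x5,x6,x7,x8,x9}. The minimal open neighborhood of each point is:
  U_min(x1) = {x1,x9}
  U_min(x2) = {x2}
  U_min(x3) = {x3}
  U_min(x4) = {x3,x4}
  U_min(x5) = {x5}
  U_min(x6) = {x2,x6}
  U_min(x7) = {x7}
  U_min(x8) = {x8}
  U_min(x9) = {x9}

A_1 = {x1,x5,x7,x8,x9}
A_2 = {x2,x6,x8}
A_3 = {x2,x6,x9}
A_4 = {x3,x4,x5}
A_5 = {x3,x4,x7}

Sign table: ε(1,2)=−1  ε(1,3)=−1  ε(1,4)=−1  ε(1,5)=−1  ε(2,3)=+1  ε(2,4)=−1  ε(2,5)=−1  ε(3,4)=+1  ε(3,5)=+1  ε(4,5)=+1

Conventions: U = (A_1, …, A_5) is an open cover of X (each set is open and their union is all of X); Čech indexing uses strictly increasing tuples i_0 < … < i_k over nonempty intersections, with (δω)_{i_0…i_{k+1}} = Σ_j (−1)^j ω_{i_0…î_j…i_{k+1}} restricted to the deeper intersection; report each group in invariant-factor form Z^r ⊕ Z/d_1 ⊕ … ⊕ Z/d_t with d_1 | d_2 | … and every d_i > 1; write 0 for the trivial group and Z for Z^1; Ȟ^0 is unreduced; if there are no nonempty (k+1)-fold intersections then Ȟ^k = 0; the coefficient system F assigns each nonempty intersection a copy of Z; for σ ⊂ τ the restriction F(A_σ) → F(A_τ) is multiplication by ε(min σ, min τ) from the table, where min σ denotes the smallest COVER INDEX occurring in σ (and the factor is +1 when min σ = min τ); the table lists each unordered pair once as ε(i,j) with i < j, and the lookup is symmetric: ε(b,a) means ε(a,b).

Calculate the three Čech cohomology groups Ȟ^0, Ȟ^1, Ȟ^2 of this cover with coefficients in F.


nonempty intersections:
  A12={x8} A13={x9} A14={x5} A15={x7} A23={x2,x6} A45={x3,x4}
C dims 5,6; δ0: rk 4, SNF 1^4
Ȟ^0: (5−4)−0=1 ⇒ Z
Ȟ^1: (6−0)−4=2 ⇒ Z^2
Ȟ^2: (0−0)−0=0 ⇒ 0

Ȟ^0 ≅ Z; Ȟ^1 ≅ Z^2; Ȟ^2 ≅ 0


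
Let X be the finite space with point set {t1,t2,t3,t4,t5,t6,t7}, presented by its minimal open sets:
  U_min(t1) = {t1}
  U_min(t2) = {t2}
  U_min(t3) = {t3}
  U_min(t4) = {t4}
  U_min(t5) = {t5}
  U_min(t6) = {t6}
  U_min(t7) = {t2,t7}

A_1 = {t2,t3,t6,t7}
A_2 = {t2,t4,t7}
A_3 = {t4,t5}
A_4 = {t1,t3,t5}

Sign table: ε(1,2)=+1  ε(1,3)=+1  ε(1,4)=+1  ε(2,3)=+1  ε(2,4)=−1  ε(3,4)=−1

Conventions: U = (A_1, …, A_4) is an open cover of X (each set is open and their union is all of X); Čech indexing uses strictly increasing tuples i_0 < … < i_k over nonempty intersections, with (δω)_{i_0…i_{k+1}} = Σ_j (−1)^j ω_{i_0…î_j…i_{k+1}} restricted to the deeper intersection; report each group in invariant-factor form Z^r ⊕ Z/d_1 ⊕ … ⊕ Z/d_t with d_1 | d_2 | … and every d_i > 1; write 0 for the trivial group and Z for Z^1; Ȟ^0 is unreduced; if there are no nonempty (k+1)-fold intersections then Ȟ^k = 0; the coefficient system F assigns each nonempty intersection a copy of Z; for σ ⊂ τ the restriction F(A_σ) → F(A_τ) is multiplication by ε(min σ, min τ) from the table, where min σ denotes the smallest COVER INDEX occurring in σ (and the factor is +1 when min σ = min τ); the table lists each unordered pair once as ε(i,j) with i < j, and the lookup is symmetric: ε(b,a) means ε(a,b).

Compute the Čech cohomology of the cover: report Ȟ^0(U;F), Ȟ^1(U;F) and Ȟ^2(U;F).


cover nerve:
  A12={t2,t7} A14={t3} A23={t4} A34={t5}
C dims 4,4; δ0: rk 4, SNF 1^3·2
Ȟ^0: (4−4)−0=0 ⇒ 0
Ȟ^1: (4−0)−4=0 plus torsion [2] ⇒ Z/2
Ȟ^2: (0−0)−0=0 ⇒ 0

Ȟ^0 = 0,  Ȟ^1 = Z/2,  Ȟ^2 = 0


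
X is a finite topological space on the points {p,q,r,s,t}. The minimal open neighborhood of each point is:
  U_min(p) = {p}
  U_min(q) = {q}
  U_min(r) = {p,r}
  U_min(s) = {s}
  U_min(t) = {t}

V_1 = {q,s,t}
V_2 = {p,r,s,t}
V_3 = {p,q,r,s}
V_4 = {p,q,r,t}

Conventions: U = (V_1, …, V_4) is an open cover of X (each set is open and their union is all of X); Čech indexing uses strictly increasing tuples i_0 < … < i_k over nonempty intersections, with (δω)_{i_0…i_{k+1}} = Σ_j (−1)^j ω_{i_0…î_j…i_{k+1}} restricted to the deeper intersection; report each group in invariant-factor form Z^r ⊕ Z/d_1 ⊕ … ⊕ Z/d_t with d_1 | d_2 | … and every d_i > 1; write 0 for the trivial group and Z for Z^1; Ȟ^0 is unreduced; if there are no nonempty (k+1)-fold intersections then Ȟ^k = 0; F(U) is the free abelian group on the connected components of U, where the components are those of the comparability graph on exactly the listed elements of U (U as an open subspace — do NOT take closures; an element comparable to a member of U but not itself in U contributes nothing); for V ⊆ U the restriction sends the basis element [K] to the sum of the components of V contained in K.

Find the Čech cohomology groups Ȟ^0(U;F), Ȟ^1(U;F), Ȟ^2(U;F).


cover nerve:
  V12={s,t} V13={q,s} V14={q,t} V23={p,r,s} V24={p,r,t} V34={p,q,r}
  V123={s} V124={t} V134={q} V234={p,r}
components per intersection:
  V1: {q} {s} {t}
  V2: {p,r} {s} {t}
  V3: {p,r} {q} {s}
  V4: {p,r} {q} {t}
  V12: {s} {t}
  V13: {q} {s}
  V14: {q} {t}
  V23: {p,r} {s}
  V24: {p,r} {t}
  V34: {p,r} {q}
  V123: {s}
  V124: {t}
  V134: {q}
  V234: {p,r}
C dims 12,12,4; δ0: rk 8, SNF 1^8; δ1: rk 4, SNF 1^4
Ȟ^0: (12−8)−0=4 ⇒ Z^4
Ȟ^1: (12−4)−8=0 ⇒ 0
Ȟ^2: (4−0)−4=0 ⇒ 0

Ȟ^0(U;F) ≅ Z^4; Ȟ^1(U;F) ≅ 0; Ȟ^2(U;F) ≅ 0


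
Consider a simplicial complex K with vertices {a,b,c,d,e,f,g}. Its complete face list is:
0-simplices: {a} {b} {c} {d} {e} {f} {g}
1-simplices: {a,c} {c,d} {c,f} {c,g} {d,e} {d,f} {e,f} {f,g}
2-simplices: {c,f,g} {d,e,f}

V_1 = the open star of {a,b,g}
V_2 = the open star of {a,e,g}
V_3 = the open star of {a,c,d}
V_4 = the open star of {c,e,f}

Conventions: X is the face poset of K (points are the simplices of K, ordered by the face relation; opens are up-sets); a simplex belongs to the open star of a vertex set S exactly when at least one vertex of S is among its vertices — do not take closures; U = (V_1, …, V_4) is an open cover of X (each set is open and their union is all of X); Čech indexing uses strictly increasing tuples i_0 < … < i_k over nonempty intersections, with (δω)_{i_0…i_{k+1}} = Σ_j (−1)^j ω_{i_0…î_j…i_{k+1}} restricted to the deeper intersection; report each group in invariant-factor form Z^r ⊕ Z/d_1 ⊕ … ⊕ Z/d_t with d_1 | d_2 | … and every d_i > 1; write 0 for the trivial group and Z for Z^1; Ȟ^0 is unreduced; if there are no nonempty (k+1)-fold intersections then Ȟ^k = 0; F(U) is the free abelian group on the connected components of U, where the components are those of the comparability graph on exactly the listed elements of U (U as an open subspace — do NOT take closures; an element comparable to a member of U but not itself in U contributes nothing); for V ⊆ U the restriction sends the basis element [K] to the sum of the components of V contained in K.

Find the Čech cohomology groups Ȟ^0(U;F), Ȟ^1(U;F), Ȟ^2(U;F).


intersection data:
  V1={{a},{b},{g},{a,c},{c,g},{f,g},{c,f,g}} V2={{a},{e},{g},{a,c},{c,g},{d,e},{e,f},{f,g},{c,f,g},{d,e,f}} V3={{a},{c},{d},{a,c},{c,d},{c,f},{c,g},{d,e},{d,f},{c,f,g},{d,e,f}} V4={{c},{e},{f},{a,c},{c,d},{c,f},{c,g},{d,e},{d,f},{e,f},{f,g},{c,f,g},{d,e,f}}
  V12={{a},{g},{a,c},{c,g},{f,g},{c,f,g}} V13={{a},{a,c},{c,g},{c,f,g}} V14={{a,c},{c,g},{f,g},{c,f,g}} V23={{a},{a,c},{c,g},{d,e},{c,f,g},{d,e,f}} V24={{e},{a,c},{c,g},{d,e},{e,f},{f,g},{c,f,g},{d,e,f}} V34={{c},{a,c},{c,d},{c,f},{c,g},{d,e},{d,f},{c,f,g},{d,e,f}}
  V123={{a},{a,c},{c,g},{c,f,g}} V124={{a,c},{c,g},{f,g},{c,f,g}} V134={{a,c},{c,g},{c,f,g}} V234={{a,c},{c,g},{d,e},{c,f,g},{d,e,f}}
  V1234={{a,c},{c,g},{c,f,g}}
components per intersection:
  V1: {{a},{a,c}} {{b}} {{g},{c,g},{f,g},{c,f,g}}
  V2: {{a},{a,c}} {{e},{d,e},{e,f},{d,e,f}} {{g},{c,g},{f,g},{c,f,g}}
  V3: {{a},{c},{d},{a,c},{c,d},{c,f},{c,g},{d,e},{d,f},{c,f,g},{d,e,f}}
  V4: {{c},{e},{f},{a,c},{c,d},{c,f},{c,g},{d,e},{d,f},{e,f},{f,g},{c,f,g},{d,e,f}}
  V12: {{a},{a,c}} {{g},{c,g},{f,g},{c,f,g}}
  V13: {{a},{a,c}} {{c,g},{c,f,g}}
  V14: {{a,c}} {{c,g},{f,g},{c,f,g}}
  V23: {{a},{a,c}} {{c,g},{c,f,g}} {{d,e},{d,e,f}}
  V24: {{e},{d,e},{e,f},{d,e,f}} {{a,c}} {{c,g},{f,g},{c,f,g}}
  V34: {{c},{a,c},{c,d},{c,f},{c,g},{c,f,g}} {{d,e},{d,f},{d,e,f}}
  V123: {{a},{a,c}} {{c,g},{c,f,g}}
  V124: {{a,c}} {{c,g},{f,g},{c,f,g}}
  V134: {{a,c}} {{c,g},{c,f,g}}
  V234: {{a,c}} {{c,g},{c,f,g}} {{d,e},{d,e,f}}
  V1234: {{a,c}} {{c,g},{c,f,g}}
C dims 8,14,9,2; δ0: rk 6, SNF 1^6; δ1: rk 7, SNF 1^7; δ2: rk 2, SNF 1^2
Ȟ^0 = (8 − 6) − 0 = 2, so Ȟ^0 ≅ Z^2
Ȟ^1 = (14 − 7) − 6 = 1, so Ȟ^1 ≅ Z
Ȟ^2 = (9 − 2) − 7 = 0, so Ȟ^2 ≅ 0

Ȟ^0(U;F) ≅ Z^2; Ȟ^1(U;F) ≅ Z; Ȟ^2(U;F) ≅ 0


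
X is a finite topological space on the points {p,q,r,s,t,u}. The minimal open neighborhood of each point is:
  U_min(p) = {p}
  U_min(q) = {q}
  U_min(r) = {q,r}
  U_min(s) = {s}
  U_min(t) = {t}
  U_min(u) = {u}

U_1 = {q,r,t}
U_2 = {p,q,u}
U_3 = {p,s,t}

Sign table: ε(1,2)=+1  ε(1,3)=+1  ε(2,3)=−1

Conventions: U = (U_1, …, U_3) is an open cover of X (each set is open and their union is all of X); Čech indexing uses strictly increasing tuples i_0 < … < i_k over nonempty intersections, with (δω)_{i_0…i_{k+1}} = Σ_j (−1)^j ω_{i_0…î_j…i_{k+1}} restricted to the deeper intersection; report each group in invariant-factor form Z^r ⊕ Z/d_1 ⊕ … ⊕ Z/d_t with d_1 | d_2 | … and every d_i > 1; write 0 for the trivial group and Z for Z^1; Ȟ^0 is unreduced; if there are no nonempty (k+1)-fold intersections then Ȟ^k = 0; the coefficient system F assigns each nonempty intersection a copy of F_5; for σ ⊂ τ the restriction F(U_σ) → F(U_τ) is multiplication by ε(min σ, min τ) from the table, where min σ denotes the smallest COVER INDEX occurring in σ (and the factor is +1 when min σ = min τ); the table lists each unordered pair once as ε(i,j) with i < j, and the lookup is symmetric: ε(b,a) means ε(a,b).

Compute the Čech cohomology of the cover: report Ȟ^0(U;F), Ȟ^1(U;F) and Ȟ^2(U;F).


Ȟ^0 = 0, Ȟ^1 = 0, Ȟ^2 = 0

cover nerve:
  U12={q} U13={t} U23={p}
C dims 3,3; δ0: rk_F5 3
Ȟ^0: (3−3)−0=0 ⇒ 0
Ȟ^1: (3−0)−3=0 ⇒ 0
Ȟ^2: (0−0)−0=0 ⇒ 0


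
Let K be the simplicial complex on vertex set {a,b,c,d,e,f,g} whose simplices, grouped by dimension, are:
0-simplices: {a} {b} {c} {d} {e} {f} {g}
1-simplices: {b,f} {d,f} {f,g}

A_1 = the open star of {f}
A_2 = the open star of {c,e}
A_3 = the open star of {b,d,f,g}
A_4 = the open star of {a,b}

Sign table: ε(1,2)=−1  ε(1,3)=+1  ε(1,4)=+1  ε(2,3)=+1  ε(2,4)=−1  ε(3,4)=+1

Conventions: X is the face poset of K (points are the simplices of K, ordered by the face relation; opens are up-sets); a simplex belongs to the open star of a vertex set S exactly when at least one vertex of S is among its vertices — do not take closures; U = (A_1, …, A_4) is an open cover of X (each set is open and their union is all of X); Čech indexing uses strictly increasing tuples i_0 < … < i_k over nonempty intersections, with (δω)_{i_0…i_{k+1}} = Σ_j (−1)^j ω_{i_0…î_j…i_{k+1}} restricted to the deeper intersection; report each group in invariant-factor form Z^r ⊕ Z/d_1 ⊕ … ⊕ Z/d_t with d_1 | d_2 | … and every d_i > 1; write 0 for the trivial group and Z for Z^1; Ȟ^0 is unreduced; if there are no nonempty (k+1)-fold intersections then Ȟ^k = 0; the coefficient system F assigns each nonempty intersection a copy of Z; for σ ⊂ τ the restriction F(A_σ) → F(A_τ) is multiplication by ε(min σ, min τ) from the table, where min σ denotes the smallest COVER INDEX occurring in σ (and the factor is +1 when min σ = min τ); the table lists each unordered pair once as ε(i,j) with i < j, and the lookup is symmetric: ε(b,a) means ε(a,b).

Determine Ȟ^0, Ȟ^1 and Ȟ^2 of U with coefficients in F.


Ȟ^0 = Z^2,  Ȟ^1 = 0,  Ȟ^2 = 0

nonempty intersections:
  A1={{f},{b,f},{d,f},{f,g}} A2={{c},{e}} A3={{b},{d},{f},{g},{b,f},{d,f},{f,g}} A4={{a},{b},{b,f}}
  A13={{f},{b,f},{d,f},{f,g}} A14={{b,f}} A34={{b},{b,f}}
  A134={{b,f}}
C dims 4,3,1; δ0: rk 2, SNF 1^2; δ1: rk 1, SNF 1^1
Ȟ^0: (4−2)−0=2 ⇒ Z^2
Ȟ^1: (3−1)−2=0 ⇒ 0
Ȟ^2: (1−0)−1=0 ⇒ 0


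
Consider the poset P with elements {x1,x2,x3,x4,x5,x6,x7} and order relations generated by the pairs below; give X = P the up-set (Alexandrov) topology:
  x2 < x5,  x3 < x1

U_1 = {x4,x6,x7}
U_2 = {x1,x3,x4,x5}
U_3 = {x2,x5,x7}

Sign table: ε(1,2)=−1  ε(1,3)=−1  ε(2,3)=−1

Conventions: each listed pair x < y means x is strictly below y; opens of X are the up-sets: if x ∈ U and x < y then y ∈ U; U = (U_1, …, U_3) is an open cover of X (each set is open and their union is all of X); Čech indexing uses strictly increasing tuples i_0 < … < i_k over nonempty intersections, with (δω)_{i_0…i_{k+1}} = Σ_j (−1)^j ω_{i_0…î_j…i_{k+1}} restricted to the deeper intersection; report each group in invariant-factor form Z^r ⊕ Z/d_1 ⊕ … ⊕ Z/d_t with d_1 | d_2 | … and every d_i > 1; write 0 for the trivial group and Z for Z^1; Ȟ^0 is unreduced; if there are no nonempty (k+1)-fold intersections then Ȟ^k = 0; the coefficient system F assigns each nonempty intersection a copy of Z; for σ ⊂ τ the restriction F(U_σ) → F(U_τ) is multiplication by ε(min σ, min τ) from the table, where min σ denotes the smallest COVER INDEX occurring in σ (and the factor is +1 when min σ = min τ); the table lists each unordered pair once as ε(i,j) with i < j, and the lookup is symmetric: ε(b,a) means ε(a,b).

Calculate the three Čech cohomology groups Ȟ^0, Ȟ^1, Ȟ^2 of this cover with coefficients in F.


cover nerve:
  U12={x4} U13={x7} U23={x5}
C dims 3,3; δ0: rk 3, SNF 1^2·2
Ȟ^0: (3−3)−0=0 ⇒ 0
Ȟ^1: (3−0)−3=0 plus torsion [2] ⇒ Z/2
Ȟ^2: (0−0)−0=0 ⇒ 0

Ȟ^0(U;F) ≅ 0, Ȟ^1(U;F) ≅ Z/2 and Ȟ^2(U;F) ≅ 0


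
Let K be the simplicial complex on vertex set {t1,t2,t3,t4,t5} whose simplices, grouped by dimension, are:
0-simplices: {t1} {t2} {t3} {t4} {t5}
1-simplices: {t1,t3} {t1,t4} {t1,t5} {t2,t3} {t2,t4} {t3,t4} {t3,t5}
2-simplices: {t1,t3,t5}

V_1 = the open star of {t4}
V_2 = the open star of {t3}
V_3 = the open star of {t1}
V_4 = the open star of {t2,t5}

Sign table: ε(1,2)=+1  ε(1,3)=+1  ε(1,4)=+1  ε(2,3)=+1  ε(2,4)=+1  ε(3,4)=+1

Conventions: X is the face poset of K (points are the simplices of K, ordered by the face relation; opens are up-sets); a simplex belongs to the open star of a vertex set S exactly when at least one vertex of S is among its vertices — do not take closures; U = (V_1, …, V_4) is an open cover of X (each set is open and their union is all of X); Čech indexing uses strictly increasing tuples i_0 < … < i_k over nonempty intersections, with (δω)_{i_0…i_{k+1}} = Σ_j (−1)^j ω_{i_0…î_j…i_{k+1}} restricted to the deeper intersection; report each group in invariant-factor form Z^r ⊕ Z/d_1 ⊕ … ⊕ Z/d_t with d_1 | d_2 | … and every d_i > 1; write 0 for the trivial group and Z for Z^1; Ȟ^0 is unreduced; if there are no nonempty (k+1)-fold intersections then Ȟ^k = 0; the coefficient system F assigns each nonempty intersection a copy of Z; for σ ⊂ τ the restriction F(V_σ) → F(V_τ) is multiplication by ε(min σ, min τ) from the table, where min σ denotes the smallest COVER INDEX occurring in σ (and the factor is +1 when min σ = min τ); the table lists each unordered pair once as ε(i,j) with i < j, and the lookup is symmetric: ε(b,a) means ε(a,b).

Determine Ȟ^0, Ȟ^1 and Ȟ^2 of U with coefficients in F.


nonempty overlaps:
  V1={{t4},{t1,t4},{t2,t4},{t3,t4}} V2={{t3},{t1,t3},{t2,t3},{t3,t4},{t3,t5},{t1,t3,t5}} V3={{t1},{t1,t3},{t1,t4},{t1,t5},{t1,t3,t5}} V4={{t2},{t5},{t1,t5},{t2,t3},{t2,t4},{t3,t5},{t1,t3,t5}}
  V12={{t3,t4}} V13={{t1,t4}} V14={{t2,t4}} V23={{t1,t3},{t1,t3,t5}} V24={{t2,t3},{t3,t5},{t1,t3,t5}} V34={{t1,t5},{t1,t3,t5}}
  V234={{t1,t3,t5}}
C dims 4,6,1; δ0: rk 3, SNF 1^3; δ1: rk 1, SNF 1^1
degree 0: 4−3−0 = 1 → Ȟ^0 ≅ Z
degree 1: 6−1−3 = 2 → Ȟ^1 ≅ Z^2
degree 2: 1−0−1 = 0 → Ȟ^2 ≅ 0

Ȟ^0(U;F) ≅ Z; Ȟ^1(U;F) ≅ Z^2; Ȟ^2(U;F) ≅ 0


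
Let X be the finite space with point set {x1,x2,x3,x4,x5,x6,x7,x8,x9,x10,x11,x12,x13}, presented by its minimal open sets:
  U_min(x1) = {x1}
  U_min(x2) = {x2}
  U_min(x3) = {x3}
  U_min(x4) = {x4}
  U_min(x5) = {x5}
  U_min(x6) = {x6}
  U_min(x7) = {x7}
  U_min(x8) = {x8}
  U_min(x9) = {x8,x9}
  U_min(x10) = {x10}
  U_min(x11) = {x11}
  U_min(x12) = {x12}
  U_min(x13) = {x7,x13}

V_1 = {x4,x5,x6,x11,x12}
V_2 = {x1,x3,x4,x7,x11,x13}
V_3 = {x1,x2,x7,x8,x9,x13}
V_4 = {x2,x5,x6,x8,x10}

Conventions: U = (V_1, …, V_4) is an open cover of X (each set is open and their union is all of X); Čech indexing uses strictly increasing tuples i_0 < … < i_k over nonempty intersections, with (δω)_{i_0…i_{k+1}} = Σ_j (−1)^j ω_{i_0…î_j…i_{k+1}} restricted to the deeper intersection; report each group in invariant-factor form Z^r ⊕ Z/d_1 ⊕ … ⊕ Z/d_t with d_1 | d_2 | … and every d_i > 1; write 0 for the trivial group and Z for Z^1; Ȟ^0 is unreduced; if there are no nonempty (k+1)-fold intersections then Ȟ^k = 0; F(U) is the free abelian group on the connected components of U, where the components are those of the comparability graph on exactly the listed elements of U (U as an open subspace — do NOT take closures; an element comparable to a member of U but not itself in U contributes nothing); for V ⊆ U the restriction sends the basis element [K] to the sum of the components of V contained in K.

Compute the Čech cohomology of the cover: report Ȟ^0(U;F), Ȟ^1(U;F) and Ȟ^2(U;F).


Ȟ^0 = Z^11; Ȟ^1 = 0; Ȟ^2 = 0

nerve simplices:
  V12={x4,x11} V14={x5,x6} V23={x1,x7,x13} V34={x2,x8}
components per intersection:
  V1: {x4} {x5} {x6} {x11} {x12}
  V2: {x1} {x3} {x4} {x7,x13} {x11}
  V3: {x1} {x2} {x7,x13} {x8,x9}
  V4: {x2} {x5} {x6} {x8} {x10}
  V12: {x4} {x11}
  V14: {x5} {x6}
  V23: {x1} {x7,x13}
  V34: {x2} {x8}
C dims 19,8; δ0: rk 8, SNF 1^8
degree 0: 19−8−0 = 11 → Ȟ^0 ≅ Z^11
degree 1: 8−0−8 = 0 → Ȟ^1 ≅ 0
degree 2: 0−0−0 = 0 → Ȟ^2 ≅ 0


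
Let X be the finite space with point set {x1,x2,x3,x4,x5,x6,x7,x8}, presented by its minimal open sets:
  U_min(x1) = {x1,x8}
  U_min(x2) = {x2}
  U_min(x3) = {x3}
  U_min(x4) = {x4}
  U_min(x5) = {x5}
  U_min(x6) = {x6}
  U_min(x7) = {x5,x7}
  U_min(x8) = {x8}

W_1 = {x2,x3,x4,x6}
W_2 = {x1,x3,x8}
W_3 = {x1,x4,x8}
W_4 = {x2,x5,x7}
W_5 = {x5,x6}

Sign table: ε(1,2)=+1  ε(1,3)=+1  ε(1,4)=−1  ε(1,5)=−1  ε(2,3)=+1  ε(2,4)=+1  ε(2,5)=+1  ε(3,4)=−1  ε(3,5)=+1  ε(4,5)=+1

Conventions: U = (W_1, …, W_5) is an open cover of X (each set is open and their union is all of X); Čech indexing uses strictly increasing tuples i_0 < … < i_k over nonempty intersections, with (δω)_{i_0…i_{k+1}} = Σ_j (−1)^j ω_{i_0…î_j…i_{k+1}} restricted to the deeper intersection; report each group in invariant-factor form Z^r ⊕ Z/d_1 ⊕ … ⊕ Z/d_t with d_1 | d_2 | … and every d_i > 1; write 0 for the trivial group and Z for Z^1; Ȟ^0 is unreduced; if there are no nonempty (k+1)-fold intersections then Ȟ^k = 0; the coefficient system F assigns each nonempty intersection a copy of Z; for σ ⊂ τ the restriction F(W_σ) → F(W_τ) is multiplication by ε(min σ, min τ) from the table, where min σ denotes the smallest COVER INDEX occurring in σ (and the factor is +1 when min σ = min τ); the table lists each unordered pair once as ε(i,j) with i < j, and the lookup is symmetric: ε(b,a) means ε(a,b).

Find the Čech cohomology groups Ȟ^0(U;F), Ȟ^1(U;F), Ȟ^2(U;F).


cover nerve:
  W12={x3} W13={x4} W14={x2} W15={x6} W23={x1,x8} W45={x5}
C dims 5,6; δ0: rk 4, SNF 1^4
Ȟ^0: (5−4)−0=1 ⇒ Z
Ȟ^1: (6−0)−4=2 ⇒ Z^2
Ȟ^2: (0−0)−0=0 ⇒ 0

Ȟ^0 = Z; Ȟ^1 = Z^2; Ȟ^2 = 0


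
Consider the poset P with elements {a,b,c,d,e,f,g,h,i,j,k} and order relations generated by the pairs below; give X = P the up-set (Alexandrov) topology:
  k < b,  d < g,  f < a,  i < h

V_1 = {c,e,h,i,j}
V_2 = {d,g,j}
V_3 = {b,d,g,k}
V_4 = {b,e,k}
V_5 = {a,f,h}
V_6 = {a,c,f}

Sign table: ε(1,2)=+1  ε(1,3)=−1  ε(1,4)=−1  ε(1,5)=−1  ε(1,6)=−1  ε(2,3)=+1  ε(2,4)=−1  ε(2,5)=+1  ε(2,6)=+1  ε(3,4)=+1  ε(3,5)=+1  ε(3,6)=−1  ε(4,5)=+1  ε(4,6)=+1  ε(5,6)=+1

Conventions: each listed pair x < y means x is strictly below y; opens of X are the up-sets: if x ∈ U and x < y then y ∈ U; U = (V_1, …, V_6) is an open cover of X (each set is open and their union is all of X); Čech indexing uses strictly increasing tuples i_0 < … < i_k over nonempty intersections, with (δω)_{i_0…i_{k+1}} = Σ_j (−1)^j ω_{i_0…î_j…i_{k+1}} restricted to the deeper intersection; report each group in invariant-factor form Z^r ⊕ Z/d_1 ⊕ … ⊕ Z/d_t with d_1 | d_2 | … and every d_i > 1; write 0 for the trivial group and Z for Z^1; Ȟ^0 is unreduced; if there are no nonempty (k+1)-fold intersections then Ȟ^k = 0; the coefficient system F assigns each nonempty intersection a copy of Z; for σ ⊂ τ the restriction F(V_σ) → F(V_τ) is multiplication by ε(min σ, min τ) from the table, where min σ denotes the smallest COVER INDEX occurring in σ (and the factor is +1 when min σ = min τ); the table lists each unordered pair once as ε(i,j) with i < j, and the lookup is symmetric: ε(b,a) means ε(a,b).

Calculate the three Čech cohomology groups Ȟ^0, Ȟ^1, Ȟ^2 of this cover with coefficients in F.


Ȟ^0(U;F) ≅ 0, Ȟ^1(U;F) ≅ Z ⊕ Z/2, Ȟ^2(U;F) ≅ 0

cover nerve:
  V12={j} V14={e} V15={h} V16={c} V23={d,g} V34={b,k} V56={a,f}
C dims 6,7; δ0: rk 6, SNF 1^5·2
Ȟ^0: (6−6)−0=0 ⇒ 0
Ȟ^1: (7−0)−6=1 plus torsion [2] ⇒ Z ⊕ Z/2
Ȟ^2: (0−0)−0=0 ⇒ 0


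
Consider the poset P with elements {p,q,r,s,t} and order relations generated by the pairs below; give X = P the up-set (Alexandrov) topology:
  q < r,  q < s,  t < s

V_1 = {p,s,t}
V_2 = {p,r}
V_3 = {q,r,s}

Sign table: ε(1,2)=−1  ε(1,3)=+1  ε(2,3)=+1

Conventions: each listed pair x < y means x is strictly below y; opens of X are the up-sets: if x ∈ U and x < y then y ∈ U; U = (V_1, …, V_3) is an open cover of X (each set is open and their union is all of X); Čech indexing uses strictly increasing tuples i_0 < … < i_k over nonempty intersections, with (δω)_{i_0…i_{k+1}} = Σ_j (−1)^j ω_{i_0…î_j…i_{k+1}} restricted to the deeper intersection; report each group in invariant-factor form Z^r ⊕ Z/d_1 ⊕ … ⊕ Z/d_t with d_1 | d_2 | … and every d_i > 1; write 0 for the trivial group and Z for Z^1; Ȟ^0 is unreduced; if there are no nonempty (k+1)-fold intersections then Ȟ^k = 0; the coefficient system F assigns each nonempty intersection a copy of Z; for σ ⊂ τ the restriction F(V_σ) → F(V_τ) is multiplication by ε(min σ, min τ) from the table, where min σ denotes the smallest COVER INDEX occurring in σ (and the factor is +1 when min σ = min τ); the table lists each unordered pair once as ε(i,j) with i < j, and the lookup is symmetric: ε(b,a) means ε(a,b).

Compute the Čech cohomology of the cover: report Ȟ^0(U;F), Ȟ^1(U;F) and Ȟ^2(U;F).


nerve of the cover:
  V12={p} V13={s} V23={r}
C dims 3,3; δ0: rk 3, SNF 1^2·2
Ȟ^0 = (3 − 3) − 0 = 0, so Ȟ^0 ≅ 0
Ȟ^1 = (3 − 0) − 3 = 0 plus torsion [2], so Ȟ^1 ≅ Z/2
Ȟ^2 = (0 − 0) − 0 = 0, so Ȟ^2 ≅ 0

Ȟ^0 = 0; Ȟ^1 = Z/2; Ȟ^2 = 0
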